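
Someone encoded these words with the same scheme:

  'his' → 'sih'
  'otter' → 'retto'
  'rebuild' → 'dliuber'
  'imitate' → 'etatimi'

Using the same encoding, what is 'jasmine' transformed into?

The output letters match the input read backwards: his reversed is sih. The word is simply reversed.
Applying it to jasmine: reverse → enimsaj.

enimsaj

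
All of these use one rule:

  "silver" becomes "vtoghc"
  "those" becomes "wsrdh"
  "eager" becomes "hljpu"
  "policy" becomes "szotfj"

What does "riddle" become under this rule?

Shifts by position in silver: pos 0: s→v (+3), pos 1: i→t (+11), pos 2: l→o (+3), pos 3: v→g (+11) — repeating every 2. It's a Vigenère-style cipher with numeric key [3,11]: position i shifts by key[i mod 2].
For riddle: r+3=u, i+11=t, d+3=g, d+11=o, l+3=o, e+11=p.

utgoop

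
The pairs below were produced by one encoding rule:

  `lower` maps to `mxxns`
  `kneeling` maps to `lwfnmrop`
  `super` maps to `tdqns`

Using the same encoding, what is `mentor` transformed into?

Shifts by position in lower: pos 0: l→m (+1), pos 1: o→x (+9), pos 2: w→x (+1), pos 3: e→n (+9) — repeating every 2. The shifts repeat in a cycle of length 2: positions 0,1,… shift by +1, +9, then the pattern repeats.
On mentor: m+1=n, e+9=n, n+1=o, t+9=c, o+1=p, r+9=a.

nnocpa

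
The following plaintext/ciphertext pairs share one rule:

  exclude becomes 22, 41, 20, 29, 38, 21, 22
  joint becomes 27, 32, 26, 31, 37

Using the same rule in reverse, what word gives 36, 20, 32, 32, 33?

scoop

e is letter #5 and maps to 22: an offset of 17. Each letter is replaced by its alphabet position (a=1..z=26) + 17.
Undoing it on 36, 20, 32, 32, 33: 36→(36−17)÷1=19=s, 20→(20−17)÷1=3=c, 32→(32−17)÷1=15=o, 32→(32−17)÷1=15=o, 33→(33−17)÷1=16=p.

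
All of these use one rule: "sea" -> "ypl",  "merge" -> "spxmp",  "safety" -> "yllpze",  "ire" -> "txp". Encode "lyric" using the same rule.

The shift depends on letter class: consonant s→y is +6, but vowel e→p is +11. Vowels shift forward by 11 and consonants shift forward by 6.
On lyric: l(cons)+6=r, y(cons)+6=e, r(cons)+6=x, i(vowel)+11=t, c(cons)+6=i.

rexti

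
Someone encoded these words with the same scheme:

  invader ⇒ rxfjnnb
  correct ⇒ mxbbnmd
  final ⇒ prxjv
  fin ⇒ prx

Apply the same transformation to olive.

xvrfn

The rule splits by letter class: vowels +9, consonants +10.
For olive: o(vowel)+9=x, l(cons)+10=v, i(vowel)+9=r, v(cons)+10=f, e(vowel)+9=n.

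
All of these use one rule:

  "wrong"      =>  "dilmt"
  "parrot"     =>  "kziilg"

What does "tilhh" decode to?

gross

Letters are reflected about the middle of the alphabet (position → 25−position): Atbash.
Undoing it on tilhh: t↔g, i↔r, l↔o, h↔s, h↔s.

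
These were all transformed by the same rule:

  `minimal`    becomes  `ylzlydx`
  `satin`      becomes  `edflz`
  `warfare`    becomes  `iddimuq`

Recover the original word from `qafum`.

extra

Shifts by position in minimal: pos 0: m→y (+12), pos 1: i→l (+3), pos 2: n→z (+12), pos 3: i→l (+3) — repeating every 2. The shifts repeat in a cycle of length 2: positions 0,1,… shift by +12, +3, then the pattern repeats.
Decoding qafum: q−12=e, a−3=x, f−12=t, u−3=r, m−12=a.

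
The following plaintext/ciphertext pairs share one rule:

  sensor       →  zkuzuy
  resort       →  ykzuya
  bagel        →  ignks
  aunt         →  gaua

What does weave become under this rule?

The shift depends on letter class: consonant s→z is +7, but vowel e→k is +6. The rule splits by letter class: vowels +6, consonants +7.
On weave: w(cons)+7=d, e(vowel)+6=k, a(vowel)+6=g, v(cons)+7=c, e(vowel)+6=k.

dkgck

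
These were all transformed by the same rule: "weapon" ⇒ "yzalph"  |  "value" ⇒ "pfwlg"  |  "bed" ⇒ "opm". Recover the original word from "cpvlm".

Two steps: reverse the string, then apply a Caesar shift of +11.
Reversing it on cpvlm: shift back: c−11=r, p−11=e, v−11=k, l−11=a, m−11=b → rekab; then reverse → baker.

baker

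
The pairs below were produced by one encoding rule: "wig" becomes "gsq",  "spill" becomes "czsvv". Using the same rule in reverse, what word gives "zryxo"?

phone

Compare letters: w→g is +10, i→s is +10, g→q is +10 — a constant shift. Each letter is shifted forward by 10 in the alphabet (a Caesar shift of +10).
Reversing it on zryxo: z−10=p, r−10=h, y−10=o, x−10=n, o−10=e.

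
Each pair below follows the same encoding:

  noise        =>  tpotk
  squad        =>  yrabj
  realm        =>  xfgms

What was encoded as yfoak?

seize

Shifts by position in noise: pos 0: n→t (+6), pos 1: o→p (+1), pos 2: i→o (+6), pos 3: s→t (+1) — repeating every 2. It's a Vigenère-style cipher with numeric key [6,1]: position i shifts by key[i mod 2].
Reversing it on yfoak: y−6=s, f−1=e, o−6=i, a−1=z, k−6=e.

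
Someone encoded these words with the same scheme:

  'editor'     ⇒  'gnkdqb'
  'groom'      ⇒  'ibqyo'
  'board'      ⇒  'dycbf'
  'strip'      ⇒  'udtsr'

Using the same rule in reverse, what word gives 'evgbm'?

clerk

Shifts by position in editor: pos 0: e→g (+2), pos 1: d→n (+10), pos 2: i→k (+2), pos 3: t→d (+10) — repeating every 2. A repeating key of period 2 is used — shifts +2, +10 over and over.
Decoding evgbm: e−2=c, v−10=l, g−2=e, b−10=r, m−2=k.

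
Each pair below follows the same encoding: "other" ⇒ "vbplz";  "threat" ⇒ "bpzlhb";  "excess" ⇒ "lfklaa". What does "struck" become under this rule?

The shift depends on letter class: consonant t→b is +8, but vowel o→v is +7. The rule splits by letter class: vowels +7, consonants +8.
For struck: s(cons)+8=a, t(cons)+8=b, r(cons)+8=z, u(vowel)+7=b, c(cons)+8=k, k(cons)+8=s.

abzbks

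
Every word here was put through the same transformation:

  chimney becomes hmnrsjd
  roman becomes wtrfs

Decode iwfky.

Compare letters: c→h is +5, h→m is +5, i→n is +5 — a constant shift. Every letter moves 5 places later in the alphabet, wrapping around z→a.
Undoing it on iwfky: i−5=d, w−5=r, f−5=a, k−5=f, y−5=t.

draft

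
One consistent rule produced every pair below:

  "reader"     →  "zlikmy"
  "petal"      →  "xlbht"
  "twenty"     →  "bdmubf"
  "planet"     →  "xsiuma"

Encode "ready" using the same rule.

A repeating key of period 2 is used — shifts +8, +7 over and over.
Applying it to ready: r+8=z, e+7=l, a+8=i, d+7=k, y+8=g.

zlikg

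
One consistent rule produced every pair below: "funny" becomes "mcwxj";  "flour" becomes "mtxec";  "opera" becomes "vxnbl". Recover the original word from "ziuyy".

salon

Letter i (0-indexed) is shifted by i+7, so successive shifts are 7, 8, 9, ….
Undoing it on ziuyy: z−7=s, i−8=a, u−9=l, y−10=o, y−11=n.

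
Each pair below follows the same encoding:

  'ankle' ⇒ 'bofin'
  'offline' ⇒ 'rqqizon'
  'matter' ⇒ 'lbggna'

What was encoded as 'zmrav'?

Each letter's alphabet position (a=0..z=25) is mapped through 3·x+1 mod 26 — an affine cipher.
Reversing it on zmrav: z(25)→9·(25−1)≡8=i; m(12)→9·(12−1)≡21=v; r(17)→9·(17−1)≡14=o; a(0)→9·(0−1)≡17=r; v(21)→9·(21−1)≡24=y (all mod 26).

ivory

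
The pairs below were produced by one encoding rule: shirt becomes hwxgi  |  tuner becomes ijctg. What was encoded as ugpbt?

frame

Every letter moves 15 places later in the alphabet, wrapping around z→a.
Undoing it on ugpbt: u−15=f, g−15=r, p−15=a, b−15=m, t−15=e.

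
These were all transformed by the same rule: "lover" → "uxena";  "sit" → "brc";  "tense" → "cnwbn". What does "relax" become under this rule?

anujg

Every letter moves 9 places later in the alphabet, wrapping around z→a.
On relax: r+9=a, e+9=n, l+9=u, a+9=j, x+9=g.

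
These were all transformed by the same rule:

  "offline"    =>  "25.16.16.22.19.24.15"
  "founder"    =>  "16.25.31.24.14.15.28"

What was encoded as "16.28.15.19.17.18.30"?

freight

o is letter #15 and maps to 25: an offset of 10. The number is (letter's place in the alphabet, a=1) + 10.
Reversing it on 16.28.15.19.17.18.30: 16→(16−10)÷1=6=f, 28→(28−10)÷1=18=r, 15→(15−10)÷1=5=e, 19→(19−10)÷1=9=i, 17→(17−10)÷1=7=g, 18→(18−10)÷1=8=h, 30→(30−10)÷1=20=t.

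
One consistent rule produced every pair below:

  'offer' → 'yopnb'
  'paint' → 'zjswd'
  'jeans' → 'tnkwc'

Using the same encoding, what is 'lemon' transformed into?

vnwxx

Shifts by position in offer: pos 0: o→y (+10), pos 1: f→o (+9), pos 2: f→p (+10), pos 3: e→n (+9) — repeating every 2. It's a Vigenère-style cipher with numeric key [10,9]: position i shifts by key[i mod 2].
On lemon: l+10=v, e+9=n, m+10=w, o+9=x, n+10=x.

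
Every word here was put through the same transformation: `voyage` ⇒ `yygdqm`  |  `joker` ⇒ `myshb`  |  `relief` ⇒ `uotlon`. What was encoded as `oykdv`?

A repeating key of period 3 is used — shifts +3, +10, +8 over and over.
Decoding oykdv: o−3=l, y−10=o, k−8=c, d−3=a, v−10=l.

local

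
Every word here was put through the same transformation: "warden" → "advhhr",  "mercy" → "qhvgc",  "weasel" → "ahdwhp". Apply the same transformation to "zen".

dhr

The shift depends on letter class: consonant w→a is +4, but vowel a→d is +3. The rule splits by letter class: vowels +3, consonants +4.
On zen: z(cons)+4=d, e(vowel)+3=h, n(cons)+4=r.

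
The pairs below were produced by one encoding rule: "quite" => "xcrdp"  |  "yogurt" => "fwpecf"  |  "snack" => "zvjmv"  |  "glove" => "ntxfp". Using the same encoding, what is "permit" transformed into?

wmawtf

In quite: q→x is +7, u→c is +8, i→r is +9, t→d is +10 — the shift increases by 1 each position. Each letter shifts forward by (position + 7), i.e. 7, 8, 9, … — the shift grows by one for each successive letter.
Applying it to permit: p+7=w, e+8=m, r+9=a, m+10=w, i+11=t, t+12=f.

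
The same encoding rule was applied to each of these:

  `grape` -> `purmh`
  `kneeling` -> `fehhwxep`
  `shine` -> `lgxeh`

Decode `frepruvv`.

kangaroo

Treating letters as 0–25, the rule is x ↦ 17x + 17 (mod 26).
Decoding frepruvv: f(5)→23·(5−17)≡10=k; r(17)→23·(17−17)≡0=a; e(4)→23·(4−17)≡13=n; p(15)→23·(15−17)≡6=g; r(17)→23·(17−17)≡0=a; u(20)→23·(20−17)≡17=r; v(21)→23·(21−17)≡14=o; v(21)→23·(21−17)≡14=o (all mod 26).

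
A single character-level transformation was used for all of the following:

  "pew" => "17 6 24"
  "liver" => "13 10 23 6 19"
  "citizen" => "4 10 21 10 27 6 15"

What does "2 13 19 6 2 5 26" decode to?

Letters become their 1-based position plus 1 (so a→2, b→3, …).
Undoing it on 2 13 19 6 2 5 26: 2→(2−1)÷1=1=a, 13→(13−1)÷1=12=l, 19→(19−1)÷1=18=r, 6→(6−1)÷1=5=e, 2→(2−1)÷1=1=a, 5→(5−1)÷1=4=d, 26→(26−1)÷1=25=y.

already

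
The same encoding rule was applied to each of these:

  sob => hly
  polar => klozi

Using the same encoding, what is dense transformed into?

Each pair mirrors across the alphabet (s↔h, o↔l, b↔y): positions sum to 25. This is the alphabet-reversal cipher (Atbash): a becomes z, b becomes y, etc.
For dense: d↔w, e↔v, n↔m, s↔h, e↔v.

wvmhv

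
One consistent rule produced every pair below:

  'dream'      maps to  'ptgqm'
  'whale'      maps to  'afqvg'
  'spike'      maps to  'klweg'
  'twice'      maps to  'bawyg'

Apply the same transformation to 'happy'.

Treating letters as 0–25, the rule is x ↦ 17x + 16 (mod 26).
On happy: h(7)→17·7+16≡5=f; a(0)→17·0+16≡16=q; p(15)→17·15+16≡11=l; p(15)→17·15+16≡11=l; y(24)→17·24+16≡8=i (all mod 26).

fqlli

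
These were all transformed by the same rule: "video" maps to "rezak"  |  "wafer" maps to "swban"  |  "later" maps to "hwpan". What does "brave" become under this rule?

xnwra

Each letter is shifted forward by 22 in the alphabet (a Caesar shift of +22).
On brave: b+22=x, r+22=n, a+22=w, v+22=r, e+22=a.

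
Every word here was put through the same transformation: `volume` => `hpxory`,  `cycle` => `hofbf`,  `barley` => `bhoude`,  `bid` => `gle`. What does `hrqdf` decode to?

canoe

The output letters match the input read backwards, each shifted +3: volume reversed is emulov. Two steps: reverse the string, then apply a Caesar shift of +3.
Reversing it on hrqdf: shift back: h−3=e, r−3=o, q−3=n, d−3=a, f−3=c → eonac; then reverse → canoe.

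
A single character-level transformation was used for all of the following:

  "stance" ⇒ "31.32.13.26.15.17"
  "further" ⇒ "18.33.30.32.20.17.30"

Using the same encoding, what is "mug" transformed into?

25.33.19

s is letter #19 and maps to 31: an offset of 12. The number is (letter's place in the alphabet, a=1) + 12.
On mug: m=13→25, u=21→33, g=7→19.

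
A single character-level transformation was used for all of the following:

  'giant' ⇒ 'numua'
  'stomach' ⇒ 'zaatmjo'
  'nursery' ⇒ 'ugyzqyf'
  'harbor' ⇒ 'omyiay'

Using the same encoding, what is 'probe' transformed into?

The shift depends on letter class: consonant g→n is +7, but vowel i→u is +12. Two shifts are in play — +12 for a/e/i/o/u, +7 for every other letter.
On probe: p(cons)+7=w, r(cons)+7=y, o(vowel)+12=a, b(cons)+7=i, e(vowel)+12=q.

wyaiq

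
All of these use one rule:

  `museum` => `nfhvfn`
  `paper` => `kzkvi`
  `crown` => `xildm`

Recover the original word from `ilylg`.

Each pair mirrors across the alphabet (m↔n, u↔f, s↔h): positions sum to 25. Each letter is replaced by its mirror in the alphabet: a↔z, b↔y, c↔x, and so on (the Atbash cipher).
Undoing it on ilylg: i↔r, l↔o, y↔b, l↔o, g↔t.

robot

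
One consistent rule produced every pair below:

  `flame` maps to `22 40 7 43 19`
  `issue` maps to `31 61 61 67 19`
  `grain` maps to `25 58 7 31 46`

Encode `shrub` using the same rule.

61 28 58 67 10

The formula is n = 3×(alphabet index, a=1) + 4.
On shrub: s=19→61, h=8→28, r=18→58, u=21→67, b=2→10.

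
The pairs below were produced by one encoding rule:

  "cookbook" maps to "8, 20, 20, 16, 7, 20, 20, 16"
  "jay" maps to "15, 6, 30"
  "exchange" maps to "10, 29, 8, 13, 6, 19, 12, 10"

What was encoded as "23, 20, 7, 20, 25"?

robot

Each letter is replaced by its alphabet position (a=1..z=26) + 5.
Undoing it on 23, 20, 7, 20, 25: 23→(23−5)÷1=18=r, 20→(20−5)÷1=15=o, 7→(7−5)÷1=2=b, 20→(20−5)÷1=15=o, 25→(25−5)÷1=20=t.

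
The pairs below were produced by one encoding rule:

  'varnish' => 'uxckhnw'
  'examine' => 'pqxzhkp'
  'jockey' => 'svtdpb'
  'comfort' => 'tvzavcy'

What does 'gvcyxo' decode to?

v(21)→u(20) and a(0)→x(23) fit y≡11x+23 (mod 26); the inverse of 11 mod 26 is 19. This is an affine cipher: with a=0,…,z=25, each position x becomes (11x+23) mod 26.
Decoding gvcyxo: g(6)→19·(6−23)≡15=p; v(21)→19·(21−23)≡14=o; c(2)→19·(2−23)≡17=r; y(24)→19·(24−23)≡19=t; x(23)→19·(23−23)≡0=a; o(14)→19·(14−23)≡11=l (all mod 26).

portal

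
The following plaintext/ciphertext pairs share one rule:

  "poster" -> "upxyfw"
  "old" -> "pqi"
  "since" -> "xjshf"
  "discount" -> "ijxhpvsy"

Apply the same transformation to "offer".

pkkfw

Two shifts are in play — +1 for a/e/i/o/u, +5 for every other letter.
Applying it to offer: o(vowel)+1=p, f(cons)+5=k, f(cons)+5=k, e(vowel)+1=f, r(cons)+5=w.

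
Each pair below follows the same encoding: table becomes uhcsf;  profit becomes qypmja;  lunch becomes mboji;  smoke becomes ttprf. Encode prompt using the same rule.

It's a Vigenère-style cipher with numeric key [1,7]: position i shifts by key[i mod 2].
Applying it to prompt: p+1=q, r+7=y, o+1=p, m+7=t, p+1=q, t+7=a.

qyptqa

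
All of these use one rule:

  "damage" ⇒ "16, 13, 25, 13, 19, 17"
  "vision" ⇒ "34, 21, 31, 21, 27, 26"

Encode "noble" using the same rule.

Letters become their 1-based position plus 12 (so a→13, b→14, …).
On noble: n=14→26, o=15→27, b=2→14, l=12→24, e=5→17.

26, 27, 14, 24, 17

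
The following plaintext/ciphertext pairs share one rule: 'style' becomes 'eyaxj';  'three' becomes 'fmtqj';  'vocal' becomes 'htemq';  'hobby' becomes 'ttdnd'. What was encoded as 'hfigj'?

vague

It's a Vigenère-style cipher with numeric key [12,5,2]: position i shifts by key[i mod 3].
Reversing it on hfigj: h−12=v, f−5=a, i−2=g, g−12=u, j−5=e.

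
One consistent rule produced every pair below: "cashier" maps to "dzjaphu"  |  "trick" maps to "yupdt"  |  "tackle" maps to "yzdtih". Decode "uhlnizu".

c(2)→d(3) and a(0)→z(25) fit y≡15x+25 (mod 26); the inverse of 15 mod 26 is 7. Each letter's alphabet position (a=0..z=25) is mapped through 15·x+25 mod 26 — an affine cipher.
Decoding uhlnizu: u(20)→7·(20−25)≡17=r; h(7)→7·(7−25)≡4=e; l(11)→7·(11−25)≡6=g; n(13)→7·(13−25)≡20=u; i(8)→7·(8−25)≡11=l; z(25)→7·(25−25)≡0=a; u(20)→7·(20−25)≡17=r (all mod 26).

regular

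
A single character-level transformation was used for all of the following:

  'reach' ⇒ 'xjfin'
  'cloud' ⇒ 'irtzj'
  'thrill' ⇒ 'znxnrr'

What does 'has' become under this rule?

nfy

Vowels shift forward by 5 and consonants shift forward by 6.
For has: h(cons)+6=n, a(vowel)+5=f, s(cons)+6=y.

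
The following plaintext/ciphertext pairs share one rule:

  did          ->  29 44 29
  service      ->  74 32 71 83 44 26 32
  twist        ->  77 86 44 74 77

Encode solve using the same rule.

d(#4)→29 and i(#9)→44: differences scale by 3, so n = 3·pos + 17. Each letter becomes 3×(its alphabet position, a=1..z=26) + 17.
On solve: s=19→74, o=15→62, l=12→53, v=22→83, e=5→32.

74 62 53 83 32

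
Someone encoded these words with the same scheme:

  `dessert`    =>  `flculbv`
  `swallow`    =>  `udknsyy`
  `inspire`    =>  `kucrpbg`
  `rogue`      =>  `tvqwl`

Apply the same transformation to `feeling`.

hlonpxi

Shifts by position in dessert: pos 0: d→f (+2), pos 1: e→l (+7), pos 2: s→c (+10), pos 3: s→u (+2), pos 4: e→l (+7), pos 5: r→b (+10) — repeating every 3. The shifts repeat in a cycle of length 3: positions 0,1,… shift by +2, +7, +10, then the pattern repeats.
Applying it to feeling: f+2=h, e+7=l, e+10=o, l+2=n, i+7=p, n+10=x, g+2=i.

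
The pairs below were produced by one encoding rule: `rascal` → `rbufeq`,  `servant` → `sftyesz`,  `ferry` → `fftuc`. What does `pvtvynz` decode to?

pursuit

Each letter shifts forward by its position index (0, 1, 2, …) — the shift grows by one for each successive letter.
Undoing it on pvtvynz: p−0=p, v−1=u, t−2=r, v−3=s, y−4=u, n−5=i, z−6=t.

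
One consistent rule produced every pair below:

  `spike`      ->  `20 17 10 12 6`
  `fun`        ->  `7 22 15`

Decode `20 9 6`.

she

s is letter #19 and maps to 20: an offset of 1. The number is (letter's place in the alphabet, a=1) + 1.
Decoding 20 9 6: 20→(20−1)÷1=19=s, 9→(9−1)÷1=8=h, 6→(6−1)÷1=5=e.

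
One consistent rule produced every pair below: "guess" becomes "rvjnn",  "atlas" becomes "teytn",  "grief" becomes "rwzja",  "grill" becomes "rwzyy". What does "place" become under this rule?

Each letter's alphabet position (a=0..z=25) is mapped through 17·x+19 mod 26 — an affine cipher.
For place: p(15)→17·15+19≡14=o; l(11)→17·11+19≡24=y; a(0)→17·0+19≡19=t; c(2)→17·2+19≡1=b; e(4)→17·4+19≡9=j (all mod 26).

oytbj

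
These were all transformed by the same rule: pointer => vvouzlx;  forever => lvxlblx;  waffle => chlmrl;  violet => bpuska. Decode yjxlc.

Shifts by position in pointer: pos 0: p→v (+6), pos 1: o→v (+7), pos 2: i→o (+6), pos 3: n→u (+7) — repeating every 2. A repeating key of period 2 is used — shifts +6, +7 over and over.
Reversing it on yjxlc: y−6=s, j−7=c, x−6=r, l−7=e, c−6=w.

screw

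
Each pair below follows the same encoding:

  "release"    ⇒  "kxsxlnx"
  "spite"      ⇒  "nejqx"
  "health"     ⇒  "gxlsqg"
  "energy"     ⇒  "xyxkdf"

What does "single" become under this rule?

njydsx

r(17)→k(10) and e(4)→x(23) fit y≡3x+11 (mod 26); the inverse of 3 mod 26 is 9. This is an affine cipher: with a=0,…,z=25, each position x becomes (3x+11) mod 26.
On single: s(18)→3·18+11≡13=n; i(8)→3·8+11≡9=j; n(13)→3·13+11≡24=y; g(6)→3·6+11≡3=d; l(11)→3·11+11≡18=s; e(4)→3·4+11≡23=x (all mod 26).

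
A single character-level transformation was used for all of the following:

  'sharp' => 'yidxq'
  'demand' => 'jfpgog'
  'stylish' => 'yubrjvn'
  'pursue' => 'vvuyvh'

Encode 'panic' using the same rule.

Shifts by position in sharp: pos 0: s→y (+6), pos 1: h→i (+1), pos 2: a→d (+3), pos 3: r→x (+6), pos 4: p→q (+1) — repeating every 3. The shifts repeat in a cycle of length 3: positions 0,1,… shift by +6, +1, +3, then the pattern repeats.
Applying it to panic: p+6=v, a+1=b, n+3=q, i+6=o, c+1=d.

vbqod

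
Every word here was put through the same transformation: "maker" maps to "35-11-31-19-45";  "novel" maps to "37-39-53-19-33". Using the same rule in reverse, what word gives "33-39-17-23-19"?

lodge

m(#13)→35 and a(#1)→11: differences scale by 2, so n = 2·pos + 9. With a=1..z=26, the number is 2·pos + 9.
Decoding 33-39-17-23-19: 33→(33−9)÷2=12=l, 39→(39−9)÷2=15=o, 17→(17−9)÷2=4=d, 23→(23−9)÷2=7=g, 19→(19−9)÷2=5=e.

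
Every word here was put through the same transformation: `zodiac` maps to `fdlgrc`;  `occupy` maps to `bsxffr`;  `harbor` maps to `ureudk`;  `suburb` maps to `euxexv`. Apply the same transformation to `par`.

The output letters match the input read backwards, each shifted +3: zodiac reversed is caidoz. Two steps: reverse the string, then apply a Caesar shift of +3.
Applying it to par: reverse → rap; then shift: r+3=u, a+3=d, p+3=s.

uds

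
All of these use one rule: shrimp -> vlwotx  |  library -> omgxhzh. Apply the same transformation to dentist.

giszpac

In shrimp: s→v is +3, h→l is +4, r→w is +5, i→o is +6 — the shift increases by 1 each position. Letter i (0-indexed) is shifted by i+3, so successive shifts are 3, 4, 5, ….
Applying it to dentist: d+3=g, e+4=i, n+5=s, t+6=z, i+7=p, s+8=a, t+9=c.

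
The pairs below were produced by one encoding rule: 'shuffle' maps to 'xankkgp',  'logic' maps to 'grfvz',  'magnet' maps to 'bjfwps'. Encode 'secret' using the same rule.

s(18)→x(23) and h(7)→a(0) fit y≡21x+9 (mod 26); the inverse of 21 mod 26 is 5. Each letter's alphabet position (a=0..z=25) is mapped through 21·x+9 mod 26 — an affine cipher.
For secret: s(18)→21·18+9≡23=x; e(4)→21·4+9≡15=p; c(2)→21·2+9≡25=z; r(17)→21·17+9≡2=c; e(4)→21·4+9≡15=p; t(19)→21·19+9≡18=s (all mod 26).

xpzcps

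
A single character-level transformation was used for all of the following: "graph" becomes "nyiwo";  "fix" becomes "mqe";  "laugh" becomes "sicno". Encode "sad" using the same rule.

zik

The shift depends on letter class: consonant g→n is +7, but vowel a→i is +8. The rule splits by letter class: vowels +8, consonants +7.
For sad: s(cons)+7=z, a(vowel)+8=i, d(cons)+7=k.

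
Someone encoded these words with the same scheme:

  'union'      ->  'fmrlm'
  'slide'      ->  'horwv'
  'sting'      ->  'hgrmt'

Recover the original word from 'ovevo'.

Each pair mirrors across the alphabet (u↔f, n↔m, i↔r): positions sum to 25. Letters are reflected about the middle of the alphabet (position → 25−position): Atbash.
Reversing it on ovevo: o↔l, v↔e, e↔v, v↔e, o↔l.

level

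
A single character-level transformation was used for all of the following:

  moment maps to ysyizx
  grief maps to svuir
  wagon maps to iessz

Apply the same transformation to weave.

A repeating key of period 2 is used — shifts +12, +4 over and over.
For weave: w+12=i, e+4=i, a+12=m, v+4=z, e+12=q.

iimzq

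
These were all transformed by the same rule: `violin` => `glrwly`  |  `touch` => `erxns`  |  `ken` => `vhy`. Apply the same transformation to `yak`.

jdv

The shift depends on letter class: consonant v→g is +11, but vowel i→l is +3. Vowels shift forward by 3 and consonants shift forward by 11.
On yak: y(cons)+11=j, a(vowel)+3=d, k(cons)+11=v.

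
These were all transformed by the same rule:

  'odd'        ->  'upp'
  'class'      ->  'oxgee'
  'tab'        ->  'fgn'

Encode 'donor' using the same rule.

The shift depends on letter class: consonant d→p is +12, but vowel o→u is +6. Two shifts are in play — +6 for a/e/i/o/u, +12 for every other letter.
Applying it to donor: d(cons)+12=p, o(vowel)+6=u, n(cons)+12=z, o(vowel)+6=u, r(cons)+12=d.

puzud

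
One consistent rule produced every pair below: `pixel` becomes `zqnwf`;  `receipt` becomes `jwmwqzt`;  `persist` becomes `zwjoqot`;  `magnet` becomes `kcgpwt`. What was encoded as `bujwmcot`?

p(15)→z(25) and i(8)→q(16) fit y≡5x+2 (mod 26); the inverse of 5 mod 26 is 21. Treating letters as 0–25, the rule is x ↦ 5x + 2 (mod 26).
Undoing it on bujwmcot: b(1)→21·(1−2)≡5=f; u(20)→21·(20−2)≡14=o; j(9)→21·(9−2)≡17=r; w(22)→21·(22−2)≡4=e; m(12)→21·(12−2)≡2=c; c(2)→21·(2−2)≡0=a; o(14)→21·(14−2)≡18=s; t(19)→21·(19−2)≡19=t (all mod 26).

forecast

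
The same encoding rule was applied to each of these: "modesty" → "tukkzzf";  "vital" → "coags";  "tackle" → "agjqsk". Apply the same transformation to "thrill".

Shifts by position in modesty: pos 0: m→t (+7), pos 1: o→u (+6), pos 2: d→k (+7), pos 3: e→k (+6) — repeating every 2. The shifts repeat in a cycle of length 2: positions 0,1,… shift by +7, +6, then the pattern repeats.
For thrill: t+7=a, h+6=n, r+7=y, i+6=o, l+7=s, l+6=r.

anyosr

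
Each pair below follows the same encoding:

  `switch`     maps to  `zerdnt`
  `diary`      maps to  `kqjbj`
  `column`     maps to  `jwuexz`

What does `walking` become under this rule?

diuutzt

In switch: s→z is +7, w→e is +8, i→r is +9, t→d is +10 — the shift increases by 1 each position. The shift increases by 1 at each position, starting from +7: 7, 8, 9, ….
On walking: w+7=d, a+8=i, l+9=u, k+10=u, i+11=t, n+12=z, g+13=t.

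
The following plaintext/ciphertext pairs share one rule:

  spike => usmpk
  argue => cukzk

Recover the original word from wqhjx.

In spike: s→u is +2, p→s is +3, i→m is +4, k→p is +5 — the shift increases by 1 each position. Letter i (0-indexed) is shifted by i+2, so successive shifts are 2, 3, 4, ….
Reversing it on wqhjx: w−2=u, q−3=n, h−4=d, j−5=e, x−6=r.

under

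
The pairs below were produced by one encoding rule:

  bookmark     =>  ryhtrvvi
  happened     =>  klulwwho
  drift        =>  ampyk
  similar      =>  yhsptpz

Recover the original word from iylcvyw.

The word is reversed, then every letter is shifted forward by 7.
Reversing it on iylcvyw: shift back: i−7=b, y−7=r, l−7=e, c−7=v, v−7=o, y−7=r, w−7=p → brevorp; then reverse → proverb.

proverb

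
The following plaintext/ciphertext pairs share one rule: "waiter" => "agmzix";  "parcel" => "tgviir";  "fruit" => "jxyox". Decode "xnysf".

Shifts by position in waiter: pos 0: w→a (+4), pos 1: a→g (+6), pos 2: i→m (+4), pos 3: t→z (+6) — repeating every 2. A repeating key of period 2 is used — shifts +4, +6 over and over.
Decoding xnysf: x−4=t, n−6=h, y−4=u, s−6=m, f−4=b.

thumb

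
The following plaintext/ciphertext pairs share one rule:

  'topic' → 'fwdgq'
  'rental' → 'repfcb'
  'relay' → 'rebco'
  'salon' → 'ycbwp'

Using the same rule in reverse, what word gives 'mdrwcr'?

t(19)→f(5) and o(14)→w(22) fit y≡7x+2 (mod 26); the inverse of 7 mod 26 is 15. This is an affine cipher: with a=0,…,z=25, each position x becomes (7x+2) mod 26.
Decoding mdrwcr: m(12)→15·(12−2)≡20=u; d(3)→15·(3−2)≡15=p; r(17)→15·(17−2)≡17=r; w(22)→15·(22−2)≡14=o; c(2)→15·(2−2)≡0=a; r(17)→15·(17−2)≡17=r (all mod 26).

uproar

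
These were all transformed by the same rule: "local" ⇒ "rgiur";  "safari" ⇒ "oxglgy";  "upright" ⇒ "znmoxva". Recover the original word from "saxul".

The word is reversed, then every letter is shifted forward by 6.
Decoding saxul: shift back: s−6=m, a−6=u, x−6=r, u−6=o, l−6=f → murof; then reverse → forum.

forum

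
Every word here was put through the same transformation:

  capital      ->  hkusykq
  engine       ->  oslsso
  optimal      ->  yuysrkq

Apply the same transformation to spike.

The shift depends on letter class: consonant c→h is +5, but vowel a→k is +10. Vowels shift forward by 10 and consonants shift forward by 5.
Applying it to spike: s(cons)+5=x, p(cons)+5=u, i(vowel)+10=s, k(cons)+5=p, e(vowel)+10=o.

xuspo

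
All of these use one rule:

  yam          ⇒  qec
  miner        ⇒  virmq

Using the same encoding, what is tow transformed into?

The word is reversed, then every letter is shifted forward by 4.
On tow: reverse → wot; then shift: w+4=a, o+4=s, t+4=x.

asx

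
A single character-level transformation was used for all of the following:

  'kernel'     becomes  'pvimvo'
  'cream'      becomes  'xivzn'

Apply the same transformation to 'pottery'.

Each pair mirrors across the alphabet (k↔p, e↔v, r↔i): positions sum to 25. Letters are reflected about the middle of the alphabet (position → 25−position): Atbash.
On pottery: p↔k, o↔l, t↔g, t↔g, e↔v, r↔i, y↔b.

klggvib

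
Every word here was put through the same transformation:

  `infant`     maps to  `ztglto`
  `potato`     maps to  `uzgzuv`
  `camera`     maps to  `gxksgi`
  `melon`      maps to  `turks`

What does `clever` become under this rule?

The output letters match the input read backwards, each shifted +6: infant reversed is tnafni. The word is reversed, then every letter is shifted forward by 6.
For clever: reverse → revelc; then shift: r+6=x, e+6=k, v+6=b, e+6=k, l+6=r, c+6=i.

xkbkri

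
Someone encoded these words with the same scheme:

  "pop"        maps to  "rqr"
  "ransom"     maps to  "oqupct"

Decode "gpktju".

shrine

The output letters match the input read backwards, each shifted +2: pop reversed is pop. The word is reversed, then every letter is shifted forward by 2.
Reversing it on gpktju: shift back: g−2=e, p−2=n, k−2=i, t−2=r, j−2=h, u−2=s → enirhs; then reverse → shrine.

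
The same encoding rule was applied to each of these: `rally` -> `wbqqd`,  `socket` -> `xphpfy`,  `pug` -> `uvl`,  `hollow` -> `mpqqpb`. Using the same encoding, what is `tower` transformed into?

The shift depends on letter class: consonant r→w is +5, but vowel a→b is +1. The rule splits by letter class: vowels +1, consonants +5.
On tower: t(cons)+5=y, o(vowel)+1=p, w(cons)+5=b, e(vowel)+1=f, r(cons)+5=w.

ypbfw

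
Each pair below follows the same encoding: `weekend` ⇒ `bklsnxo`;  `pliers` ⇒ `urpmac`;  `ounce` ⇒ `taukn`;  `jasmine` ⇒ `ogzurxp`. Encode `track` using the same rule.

In weekend: w→b is +5, e→k is +6, e→l is +7, k→s is +8 — the shift increases by 1 each position. Each letter shifts forward by (position + 5), i.e. 5, 6, 7, … — the shift grows by one for each successive letter.
Applying it to track: t+5=y, r+6=x, a+7=h, c+8=k, k+9=t.

yxhkt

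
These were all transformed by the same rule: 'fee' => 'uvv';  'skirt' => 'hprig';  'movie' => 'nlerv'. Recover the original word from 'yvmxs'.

Letters are reflected about the middle of the alphabet (position → 25−position): Atbash.
Reversing it on yvmxs: y↔b, v↔e, m↔n, x↔c, s↔h.

bench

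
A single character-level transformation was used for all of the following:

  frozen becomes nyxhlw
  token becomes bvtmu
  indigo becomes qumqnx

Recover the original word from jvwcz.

Shifts by position in frozen: pos 0: f→n (+8), pos 1: r→y (+7), pos 2: o→x (+9), pos 3: z→h (+8), pos 4: e→l (+7), pos 5: n→w (+9) — repeating every 3. The shifts repeat in a cycle of length 3: positions 0,1,… shift by +8, +7, +9, then the pattern repeats.
Decoding jvwcz: j−8=b, v−7=o, w−9=n, c−8=u, z−7=s.

bonus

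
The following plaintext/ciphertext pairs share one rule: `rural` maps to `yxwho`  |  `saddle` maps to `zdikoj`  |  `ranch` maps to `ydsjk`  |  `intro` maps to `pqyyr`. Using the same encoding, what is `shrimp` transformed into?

Shifts by position in rural: pos 0: r→y (+7), pos 1: u→x (+3), pos 2: r→w (+5), pos 3: a→h (+7), pos 4: l→o (+3) — repeating every 3. It's a Vigenère-style cipher with numeric key [7,3,5]: position i shifts by key[i mod 3].
On shrimp: s+7=z, h+3=k, r+5=w, i+7=p, m+3=p, p+5=u.

zkwppu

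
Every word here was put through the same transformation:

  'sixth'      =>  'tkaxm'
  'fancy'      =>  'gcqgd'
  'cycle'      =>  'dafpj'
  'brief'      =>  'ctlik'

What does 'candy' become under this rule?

In sixth: s→t is +1, i→k is +2, x→a is +3, t→x is +4 — the shift increases by 1 each position. Letter i (0-indexed) is shifted by i+1, so successive shifts are 1, 2, 3, ….
For candy: c+1=d, a+2=c, n+3=q, d+4=h, y+5=d.

dcqhd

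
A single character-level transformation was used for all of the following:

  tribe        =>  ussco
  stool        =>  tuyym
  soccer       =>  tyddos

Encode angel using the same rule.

kohom

Vowels shift forward by 10 and consonants shift forward by 1.
On angel: a(vowel)+10=k, n(cons)+1=o, g(cons)+1=h, e(vowel)+10=o, l(cons)+1=m.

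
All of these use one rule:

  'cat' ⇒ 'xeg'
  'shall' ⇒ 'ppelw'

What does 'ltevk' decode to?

graph

Two steps: reverse the string, then apply a Caesar shift of +4.
Reversing it on ltevk: shift back: l−4=h, t−4=p, e−4=a, v−4=r, k−4=g → hparg; then reverse → graph.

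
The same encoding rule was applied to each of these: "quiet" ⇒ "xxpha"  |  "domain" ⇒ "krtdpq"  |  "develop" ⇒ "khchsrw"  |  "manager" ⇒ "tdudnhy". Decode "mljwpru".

Shifts by position in quiet: pos 0: q→x (+7), pos 1: u→x (+3), pos 2: i→p (+7), pos 3: e→h (+3) — repeating every 2. It's a Vigenère-style cipher with numeric key [7,3]: position i shifts by key[i mod 2].
Reversing it on mljwpru: m−7=f, l−3=i, j−7=c, w−3=t, p−7=i, r−3=o, u−7=n.

fiction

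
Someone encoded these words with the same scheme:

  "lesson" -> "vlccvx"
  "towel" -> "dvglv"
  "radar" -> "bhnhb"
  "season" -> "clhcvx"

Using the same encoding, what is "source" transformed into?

The shift depends on letter class: consonant l→v is +10, but vowel e→l is +7. Vowels shift forward by 7 and consonants shift forward by 10.
On source: s(cons)+10=c, o(vowel)+7=v, u(vowel)+7=b, r(cons)+10=b, c(cons)+10=m, e(vowel)+7=l.

cvbbml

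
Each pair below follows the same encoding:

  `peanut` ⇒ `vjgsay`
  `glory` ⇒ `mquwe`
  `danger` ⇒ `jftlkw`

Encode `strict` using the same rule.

yyxniy

The shifts repeat in a cycle of length 2: positions 0,1,… shift by +6, +5, then the pattern repeats.
On strict: s+6=y, t+5=y, r+6=x, i+5=n, c+6=i, t+5=y.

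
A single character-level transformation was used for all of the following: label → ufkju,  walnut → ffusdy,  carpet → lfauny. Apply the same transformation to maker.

Shifts by position in label: pos 0: l→u (+9), pos 1: a→f (+5), pos 2: b→k (+9), pos 3: e→j (+5) — repeating every 2. It's a Vigenère-style cipher with numeric key [9,5]: position i shifts by key[i mod 2].
On maker: m+9=v, a+5=f, k+9=t, e+5=j, r+9=a.

vftja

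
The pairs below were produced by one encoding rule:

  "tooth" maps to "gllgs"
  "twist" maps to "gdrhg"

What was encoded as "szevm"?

Each pair mirrors across the alphabet (t↔g, o↔l, o↔l): positions sum to 25. Letters are reflected about the middle of the alphabet (position → 25−position): Atbash.
Decoding szevm: s↔h, z↔a, e↔v, v↔e, m↔n.

haven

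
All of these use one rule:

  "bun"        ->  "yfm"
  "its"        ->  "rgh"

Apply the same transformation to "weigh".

Each pair mirrors across the alphabet (b↔y, u↔f, n↔m): positions sum to 25. This is the alphabet-reversal cipher (Atbash): a becomes z, b becomes y, etc.
For weigh: w↔d, e↔v, i↔r, g↔t, h↔s.

dvrts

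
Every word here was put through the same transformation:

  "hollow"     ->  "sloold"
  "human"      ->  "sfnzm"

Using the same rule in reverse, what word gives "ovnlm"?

Each pair mirrors across the alphabet (h↔s, o↔l, l↔o): positions sum to 25. This is the alphabet-reversal cipher (Atbash): a becomes z, b becomes y, etc.
Undoing it on ovnlm: o↔l, v↔e, n↔m, l↔o, m↔n.

lemon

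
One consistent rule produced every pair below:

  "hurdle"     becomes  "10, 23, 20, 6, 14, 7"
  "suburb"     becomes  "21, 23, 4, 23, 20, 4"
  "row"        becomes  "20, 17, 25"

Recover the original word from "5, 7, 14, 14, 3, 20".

cellar

h is letter #8 and maps to 10: an offset of 2. The number is (letter's place in the alphabet, a=1) + 2.
Undoing it on 5, 7, 14, 14, 3, 20: 5→(5−2)÷1=3=c, 7→(7−2)÷1=5=e, 14→(14−2)÷1=12=l, 14→(14−2)÷1=12=l, 3→(3−2)÷1=1=a, 20→(20−2)÷1=18=r.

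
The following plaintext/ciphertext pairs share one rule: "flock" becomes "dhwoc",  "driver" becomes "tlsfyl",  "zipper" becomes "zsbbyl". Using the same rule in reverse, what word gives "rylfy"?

f(5)→d(3) and l(11)→h(7) fit y≡5x+4 (mod 26); the inverse of 5 mod 26 is 21. Treating letters as 0–25, the rule is x ↦ 5x + 4 (mod 26).
Decoding rylfy: r(17)→21·(17−4)≡13=n; y(24)→21·(24−4)≡4=e; l(11)→21·(11−4)≡17=r; f(5)→21·(5−4)≡21=v; y(24)→21·(24−4)≡4=e (all mod 26).

nerve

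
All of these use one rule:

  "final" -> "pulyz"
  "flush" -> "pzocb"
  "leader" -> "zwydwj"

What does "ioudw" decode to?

f(5)→p(15) and i(8)→u(20) fit y≡19x+24 (mod 26); the inverse of 19 mod 26 is 11. Treating letters as 0–25, the rule is x ↦ 19x + 24 (mod 26).
Undoing it on ioudw: i(8)→11·(8−24)≡6=g; o(14)→11·(14−24)≡20=u; u(20)→11·(20−24)≡8=i; d(3)→11·(3−24)≡3=d; w(22)→11·(22−24)≡4=e (all mod 26).

guide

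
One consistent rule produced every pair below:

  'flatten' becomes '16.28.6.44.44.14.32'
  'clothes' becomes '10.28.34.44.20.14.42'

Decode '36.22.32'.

With a=1..z=26, the number is 2·pos + 4.
Undoing it on 36.22.32: 36→(36−4)÷2=16=p, 22→(22−4)÷2=9=i, 32→(32−4)÷2=14=n.

pin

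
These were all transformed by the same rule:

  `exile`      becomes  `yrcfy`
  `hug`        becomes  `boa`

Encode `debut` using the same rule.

xyvon

Compare letters: e→y is +20, x→r is +20, i→c is +20 — a constant shift. It's a constant shift of +20 (ROT20).
For debut: d+20=x, e+20=y, b+20=v, u+20=o, t+20=n.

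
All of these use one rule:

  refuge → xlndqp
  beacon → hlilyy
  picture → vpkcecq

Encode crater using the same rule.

iyicoc

Letter i (0-indexed) is shifted by i+6, so successive shifts are 6, 7, 8, ….
For crater: c+6=i, r+7=y, a+8=i, t+9=c, e+10=o, r+11=c.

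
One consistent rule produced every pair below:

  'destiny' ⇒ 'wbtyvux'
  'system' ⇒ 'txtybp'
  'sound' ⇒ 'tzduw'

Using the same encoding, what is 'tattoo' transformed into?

yhyyzz

d(3)→w(22) and e(4)→b(1) fit y≡5x+7 (mod 26); the inverse of 5 mod 26 is 21. Treating letters as 0–25, the rule is x ↦ 5x + 7 (mod 26).
Applying it to tattoo: t(19)→5·19+7≡24=y; a(0)→5·0+7≡7=h; t(19)→5·19+7≡24=y; t(19)→5·19+7≡24=y; o(14)→5·14+7≡25=z; o(14)→5·14+7≡25=z (all mod 26).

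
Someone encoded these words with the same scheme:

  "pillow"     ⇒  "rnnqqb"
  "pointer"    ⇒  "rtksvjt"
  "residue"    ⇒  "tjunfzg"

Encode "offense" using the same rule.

qkhjpxg

It's a Vigenère-style cipher with numeric key [2,5]: position i shifts by key[i mod 2].
Applying it to offense: o+2=q, f+5=k, f+2=h, e+5=j, n+2=p, s+5=x, e+2=g.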